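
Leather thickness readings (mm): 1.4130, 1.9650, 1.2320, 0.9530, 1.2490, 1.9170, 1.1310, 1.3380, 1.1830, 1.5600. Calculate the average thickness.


Formula: Average = sum / n
Substituting: Average = 13.9410 / 10
Result: 1.3941 mm


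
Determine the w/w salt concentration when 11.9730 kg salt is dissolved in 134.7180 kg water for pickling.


Formula: Conc = salt / (water + salt) * 100
Substituting: Conc = 11.9730 / (134.7180 + 11.9730) * 100
Result: 8.1621 %


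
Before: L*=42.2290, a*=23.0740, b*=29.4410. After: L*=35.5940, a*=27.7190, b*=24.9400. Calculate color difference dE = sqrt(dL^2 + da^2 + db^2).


dL = -6.6350, da = 4.6450, db = -4.5010
dE = sqrt((-6.6350)^2 + 4.6450^2 + (-4.5010)^2) = 9.2660


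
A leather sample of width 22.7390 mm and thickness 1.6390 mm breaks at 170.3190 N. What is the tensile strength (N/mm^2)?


Formula: TS = force / (width * thickness)
Substituting: TS = 170.3190 / (22.7390 * 1.6390)
Result: 4.5700 N/mm^2


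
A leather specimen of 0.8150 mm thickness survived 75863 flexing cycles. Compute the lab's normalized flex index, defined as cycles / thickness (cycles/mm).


Formula: Index = cycles / thickness
Substituting: Index = 75863 / 0.8150
Result: 93083.4356 cycles/mm


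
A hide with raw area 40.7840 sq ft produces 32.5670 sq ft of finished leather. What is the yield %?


Formula: Yield = finished / raw * 100
Substituting: Yield = 32.5670 / 40.7840 * 100
Result: 79.8524 %


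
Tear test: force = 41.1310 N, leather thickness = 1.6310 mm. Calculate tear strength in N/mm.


Formula: Tear strength = force / thickness
Substituting: Tear strength = 41.1310 / 1.6310
Result: 25.2183 N/mm


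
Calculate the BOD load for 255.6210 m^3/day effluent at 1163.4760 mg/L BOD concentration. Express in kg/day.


Formula: BOD_load = volume * conc / 1000
Substituting: BOD_load = 255.6210 * 1163.4760 / 1000
Result: 297.4089 kg/day


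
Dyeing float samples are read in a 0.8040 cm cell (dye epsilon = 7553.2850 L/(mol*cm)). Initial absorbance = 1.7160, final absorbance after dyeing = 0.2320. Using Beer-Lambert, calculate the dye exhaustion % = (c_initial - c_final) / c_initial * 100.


c_initial = A_i / (epsilon * l) = 1.7160 / (7553.2850 * 0.8040) = 2.8257e-04 mol/L
c_final = A_f / (epsilon * l) = 0.2320 / (7553.2850 * 0.8040) = 3.8203e-05 mol/L
Exhaustion = (c_initial - c_final) / c_initial * 100 = (2.8257e-04 - 3.8203e-05) / 2.8257e-04 * 100 = 86.4802 %


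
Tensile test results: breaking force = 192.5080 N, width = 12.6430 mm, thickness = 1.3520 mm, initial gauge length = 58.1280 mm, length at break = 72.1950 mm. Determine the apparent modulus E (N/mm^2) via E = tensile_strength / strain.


TS = F / (w * t) = 192.5080 / (12.6430 * 1.3520) = 11.2622 N/mm^2
strain = (Lf - L0) / L0 = (72.1950 - 58.1280) / 58.1280 = 0.2420
E = TS / strain = 11.2622 / 0.2420 = 46.5378 N/mm^2


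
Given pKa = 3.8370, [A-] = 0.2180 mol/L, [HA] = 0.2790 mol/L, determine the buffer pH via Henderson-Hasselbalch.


ratio = [A-] / [HA] = 0.2180 / 0.2790 = 0.7814
log10(ratio) = -0.1071
pH = pKa + log10(ratio) = 3.8370 - 0.1071 = 3.7299


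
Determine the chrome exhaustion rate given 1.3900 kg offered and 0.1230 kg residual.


Formula: Uptake = (offered - residual) / offered * 100
Substituting: Uptake = (1.3900 - 0.1230) / 1.3900 * 100
Result: 91.1511 %


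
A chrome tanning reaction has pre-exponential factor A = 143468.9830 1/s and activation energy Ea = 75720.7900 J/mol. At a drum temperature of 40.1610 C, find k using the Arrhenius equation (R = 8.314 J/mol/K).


T_K = T_C + 273.15 = 40.1610 + 273.15 = 313.3110 K
exponent = -Ea / (R * T_K) = -75720.7900 / (8.314 * 313.3110) = -29.0690
k = A * exp(exponent) = 143468.9830 * exp(-29.0690) = 3.4062e-08 1/s


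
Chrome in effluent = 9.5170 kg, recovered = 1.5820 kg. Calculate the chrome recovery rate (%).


Formula: Recovery = recovered / input * 100
Substituting: Recovery = 1.5820 / 9.5170 * 100
Result: 16.6229 %


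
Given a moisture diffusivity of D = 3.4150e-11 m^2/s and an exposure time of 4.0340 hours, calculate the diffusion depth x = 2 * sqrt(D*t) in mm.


t = 4.0340 hr * 3600 = 14522.4000 s
D * t = 3.4150e-11 * 14522.4000 = 4.9594e-07
x = 2 * sqrt(D*t) = 2 * sqrt(4.9594e-07) = 0.00140846 m = 1.4085 mm


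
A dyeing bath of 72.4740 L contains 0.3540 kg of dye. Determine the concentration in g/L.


Formula: Conc = dye_mass(kg) / volume(L) * 1000
Substituting: Conc = 0.3540 / 72.4740 * 1000
Result: 4.8845 g/L


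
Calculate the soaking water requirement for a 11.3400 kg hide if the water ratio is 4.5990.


Formula: Water = hide_weight * ratio
Substituting: Water = 11.3400 * 4.5990
Result: 52.1527 kg


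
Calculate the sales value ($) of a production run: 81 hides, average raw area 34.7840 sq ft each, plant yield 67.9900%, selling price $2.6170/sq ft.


Raw_total = N * avg_area = 81 * 34.7840 = 2817.5040 sq ft
Finished = Raw_total * yield / 100 = 2817.5040 * 67.9900 / 100 = 1915.6210 sq ft
Value = Finished * price = 1915.6210 * 2.6170 = 5013.1801 $


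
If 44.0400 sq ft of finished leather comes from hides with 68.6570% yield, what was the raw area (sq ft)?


Formula: raw = finished * 100 / yield
Substituting: raw = 44.0400 * 100 / 68.6570
Result: 64.1450 sq ft


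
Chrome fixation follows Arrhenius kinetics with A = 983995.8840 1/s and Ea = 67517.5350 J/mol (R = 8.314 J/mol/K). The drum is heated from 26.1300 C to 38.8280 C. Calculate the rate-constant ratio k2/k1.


T1 = 26.1300 + 273.15 = 299.2800 K; T2 = 38.8280 + 273.15 = 311.9780 K
k1 = A * exp(-Ea/(R*T1)) = 983995.8840 * exp(-67517.5350/(8.314*299.2800)) = 1.6160e-06 1/s
k2 = A * exp(-Ea/(R*T2)) = 983995.8840 * exp(-67517.5350/(8.314*311.9780)) = 4.8763e-06 1/s
k2/k1 = 4.8763e-06 / 1.6160e-06 = 3.0175


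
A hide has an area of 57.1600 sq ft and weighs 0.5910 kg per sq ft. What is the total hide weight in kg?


Formula: Weight = area * weight_per_sqft
Substituting: Weight = 57.1600 * 0.5910
Result: 33.7816 kg


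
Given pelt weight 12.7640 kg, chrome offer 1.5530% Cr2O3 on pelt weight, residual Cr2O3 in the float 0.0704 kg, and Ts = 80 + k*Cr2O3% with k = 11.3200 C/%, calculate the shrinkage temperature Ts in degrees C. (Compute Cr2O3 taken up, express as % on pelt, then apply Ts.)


Offered = pelt * offer_pct / 100 = 12.7640 * 1.5530 / 100 = 0.1982 kg
Uptake = offered - residual = 0.1982 - 0.0704 = 0.1278 kg
Cr2O3% on pelt = uptake / pelt * 100 = 0.1278 / 12.7640 * 100 = 1.0014 %
Ts = 80 + k * Cr2O3% = 80 + 11.3200 * 1.0014 = 91.3364 C


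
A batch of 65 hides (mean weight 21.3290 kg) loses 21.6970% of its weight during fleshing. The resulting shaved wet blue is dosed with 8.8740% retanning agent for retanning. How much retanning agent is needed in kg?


Total_raw = N * avg_wt = 65 * 21.3290 = 1386.3850 kg
Substrate = Total_raw * (1 - loss/100) = 1386.3850 * (1 - 21.6970/100) = 1085.5810 kg
Retan = Substrate * pct / 100 = 1085.5810 * 8.8740 / 100 = 96.3345 kg


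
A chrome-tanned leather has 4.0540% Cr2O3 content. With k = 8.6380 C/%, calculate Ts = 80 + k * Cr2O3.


Formula: Ts = 80 + k * Cr2O3
Substituting: Ts = 80 + 8.6380 * 4.0540
Result: 115.0185 C


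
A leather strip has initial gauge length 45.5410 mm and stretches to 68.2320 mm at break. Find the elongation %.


Formula: Elongation = (Lf - L0) / L0 * 100
Substituting: Elongation = (68.2320 - 45.5410) / 45.5410 * 100
Result: 49.8254 %


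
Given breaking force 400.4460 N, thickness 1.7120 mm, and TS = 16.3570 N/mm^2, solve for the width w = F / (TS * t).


Formula: w = F / (TS * t)
Substituting: w = 400.4460 / (16.3570 * 1.7120)
Result: 14.3000 mm


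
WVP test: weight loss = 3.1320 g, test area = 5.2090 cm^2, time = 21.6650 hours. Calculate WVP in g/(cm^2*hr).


Formula: WVP = loss / (area * time)
Substituting: WVP = 3.1320 / (5.2090 * 21.6650)
Result: 0.0277529 g/(cm^2*hr)


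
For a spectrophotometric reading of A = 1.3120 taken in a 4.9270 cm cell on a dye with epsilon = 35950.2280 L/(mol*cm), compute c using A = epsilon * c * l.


Formula: c = A / (epsilon * l)
Substituting: c = 1.3120 / (35950.2280 * 4.9270)
Result: 7.4071e-06 mol/L


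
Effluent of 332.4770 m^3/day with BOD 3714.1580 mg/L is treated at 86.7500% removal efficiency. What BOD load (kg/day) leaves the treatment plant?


Load_in = volume * conc / 1000 = 332.4770 * 3714.1580 / 1000 = 1234.8721 kg/day
Removed = Load_in * eff / 100 = 1234.8721 * 86.7500 / 100 = 1071.2516 kg/day
Load_out = Load_in - Removed = 1234.8721 - 1071.2516 = 163.6206 kg/day


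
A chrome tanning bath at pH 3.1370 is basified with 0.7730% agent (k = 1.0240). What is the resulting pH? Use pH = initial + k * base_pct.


Formula: pH_final = pH_initial + k * base_pct
Substituting: pH_final = 3.1370 + 1.0240 * 0.7730
Result: 3.9286


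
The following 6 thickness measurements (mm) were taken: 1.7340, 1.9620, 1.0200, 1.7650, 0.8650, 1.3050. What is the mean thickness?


Formula: Average = sum / n
Substituting: Average = 8.6510 / 6
Result: 1.4418 mm


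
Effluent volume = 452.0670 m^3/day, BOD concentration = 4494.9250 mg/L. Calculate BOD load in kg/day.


Formula: BOD_load = volume * conc / 1000
Substituting: BOD_load = 452.0670 * 4494.9250 / 1000
Result: 2032.0073 kg/day


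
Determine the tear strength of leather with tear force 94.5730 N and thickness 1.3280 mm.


Formula: Tear strength = force / thickness
Substituting: Tear strength = 94.5730 / 1.3280
Result: 71.2146 N/mm


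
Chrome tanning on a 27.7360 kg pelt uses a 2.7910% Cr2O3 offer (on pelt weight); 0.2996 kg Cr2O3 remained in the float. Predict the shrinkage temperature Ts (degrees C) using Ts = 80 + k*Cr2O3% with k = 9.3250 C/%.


Offered = pelt * offer_pct / 100 = 27.7360 * 2.7910 / 100 = 0.7741 kg
Uptake = offered - residual = 0.7741 - 0.2996 = 0.4745 kg
Cr2O3% on pelt = uptake / pelt * 100 = 0.4745 / 27.7360 * 100 = 1.7108 %
Ts = 80 + k * Cr2O3% = 80 + 9.3250 * 1.7108 = 95.9534 C


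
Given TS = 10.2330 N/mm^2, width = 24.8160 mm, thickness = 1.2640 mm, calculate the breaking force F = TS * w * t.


Formula: F = TS * w * t
Substituting: F = 10.2330 * 24.8160 * 1.2640
Result: 320.9828 N


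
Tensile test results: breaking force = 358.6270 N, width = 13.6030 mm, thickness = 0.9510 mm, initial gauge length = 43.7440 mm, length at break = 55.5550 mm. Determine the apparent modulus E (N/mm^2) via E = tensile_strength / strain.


TS = F / (w * t) = 358.6270 / (13.6030 * 0.9510) = 27.7222 N/mm^2
strain = (Lf - L0) / L0 = (55.5550 - 43.7440) / 43.7440 = 0.2700
E = TS / strain = 27.7222 / 0.2700 = 102.6738 N/mm^2


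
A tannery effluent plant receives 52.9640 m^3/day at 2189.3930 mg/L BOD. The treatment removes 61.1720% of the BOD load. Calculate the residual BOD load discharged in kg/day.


Load_in = volume * conc / 1000 = 52.9640 * 2189.3930 / 1000 = 115.9590 kg/day
Removed = Load_in * eff / 100 = 115.9590 * 61.1720 / 100 = 70.9344 kg/day
Load_out = Load_in - Removed = 115.9590 - 70.9344 = 45.0246 kg/day


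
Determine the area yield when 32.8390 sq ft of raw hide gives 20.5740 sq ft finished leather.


Formula: Yield = finished / raw * 100
Substituting: Yield = 20.5740 / 32.8390 * 100
Result: 62.6511 %


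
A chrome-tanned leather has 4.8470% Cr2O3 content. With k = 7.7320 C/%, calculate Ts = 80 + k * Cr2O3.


Formula: Ts = 80 + k * Cr2O3
Substituting: Ts = 80 + 7.7320 * 4.8470
Result: 117.4770 C


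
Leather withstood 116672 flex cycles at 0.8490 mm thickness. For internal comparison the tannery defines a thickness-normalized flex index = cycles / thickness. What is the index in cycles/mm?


Formula: Index = cycles / thickness
Substituting: Index = 116672 / 0.8490
Result: 137422.8504 cycles/mm


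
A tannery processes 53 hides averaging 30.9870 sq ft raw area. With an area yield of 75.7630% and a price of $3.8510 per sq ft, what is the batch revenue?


Raw_total = N * avg_area = 53 * 30.9870 = 1642.3110 sq ft
Finished = Raw_total * yield / 100 = 1642.3110 * 75.7630 / 100 = 1244.2641 sq ft
Value = Finished * price = 1244.2641 * 3.8510 = 4791.6610 $


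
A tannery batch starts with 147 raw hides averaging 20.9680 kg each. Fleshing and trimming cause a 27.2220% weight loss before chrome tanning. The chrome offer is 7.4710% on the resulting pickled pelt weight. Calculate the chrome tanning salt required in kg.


Total_raw = N * avg_wt = 147 * 20.9680 = 3082.2960 kg
Substrate = Total_raw * (1 - loss/100) = 3082.2960 * (1 - 27.2220/100) = 2243.2334 kg
Chrome = Substrate * pct / 100 = 2243.2334 * 7.4710 / 100 = 167.5920 kg


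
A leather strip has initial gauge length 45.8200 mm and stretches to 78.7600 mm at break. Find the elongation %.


Formula: Elongation = (Lf - L0) / L0 * 100
Substituting: Elongation = (78.7600 - 45.8200) / 45.8200 * 100
Result: 71.8900 %


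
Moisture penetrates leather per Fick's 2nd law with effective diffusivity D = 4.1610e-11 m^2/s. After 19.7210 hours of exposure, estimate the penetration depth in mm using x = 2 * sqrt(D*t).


t = 19.7210 hr * 3600 = 70995.6000 s
D * t = 4.1610e-11 * 70995.6000 = 2.9541e-06
x = 2 * sqrt(D*t) = 2 * sqrt(2.9541e-06) = 0.00343751 m = 3.4375 mm


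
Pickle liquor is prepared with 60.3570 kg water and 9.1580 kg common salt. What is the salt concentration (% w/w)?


Formula: Conc = salt / (water + salt) * 100
Substituting: Conc = 9.1580 / (60.3570 + 9.1580) * 100
Result: 13.1741 %


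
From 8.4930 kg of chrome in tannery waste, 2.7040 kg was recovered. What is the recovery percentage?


Formula: Recovery = recovered / input * 100
Substituting: Recovery = 2.7040 / 8.4930 * 100
Result: 31.8380 %


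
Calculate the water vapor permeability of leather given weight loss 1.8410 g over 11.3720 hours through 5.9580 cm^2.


Formula: WVP = loss / (area * time)
Substituting: WVP = 1.8410 / (5.9580 * 11.3720)
Result: 0.0271717 g/(cm^2*hr)


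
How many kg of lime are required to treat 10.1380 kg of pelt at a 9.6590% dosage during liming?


Formula: Lime = substrate * pct / 100
Substituting: Lime = 10.1380 * 9.6590 / 100
Result: 0.9792 kg


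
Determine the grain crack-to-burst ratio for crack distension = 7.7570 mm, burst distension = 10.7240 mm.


Formula: Ratio = crack / burst
Substituting: Ratio = 7.7570 / 10.7240
Result: 0.7233


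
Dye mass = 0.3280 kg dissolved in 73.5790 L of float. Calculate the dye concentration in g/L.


Formula: Conc = dye_mass(kg) / volume(L) * 1000
Substituting: Conc = 0.3280 / 73.5790 * 1000
Result: 4.4578 g/L


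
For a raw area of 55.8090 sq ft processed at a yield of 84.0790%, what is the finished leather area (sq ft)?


Formula: finished = raw * yield / 100
Substituting: finished = 55.8090 * 84.0790 / 100
Result: 46.9236 sq ft


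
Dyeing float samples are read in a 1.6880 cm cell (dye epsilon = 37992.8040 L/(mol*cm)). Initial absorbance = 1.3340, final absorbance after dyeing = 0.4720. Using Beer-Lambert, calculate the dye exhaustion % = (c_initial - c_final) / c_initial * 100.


c_initial = A_i / (epsilon * l) = 1.3340 / (37992.8040 * 1.6880) = 2.0801e-05 mol/L
c_final = A_f / (epsilon * l) = 0.4720 / (37992.8040 * 1.6880) = 7.3598e-06 mol/L
Exhaustion = (c_initial - c_final) / c_initial * 100 = (2.0801e-05 - 7.3598e-06) / 2.0801e-05 * 100 = 64.6177 %


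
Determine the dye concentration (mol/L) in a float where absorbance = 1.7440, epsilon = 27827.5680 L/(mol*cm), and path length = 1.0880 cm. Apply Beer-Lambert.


Formula: c = A / (epsilon * l)
Substituting: c = 1.7440 / (27827.5680 * 1.0880)
Result: 5.7603e-05 mol/L


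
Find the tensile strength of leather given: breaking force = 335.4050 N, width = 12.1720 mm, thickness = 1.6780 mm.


Formula: TS = force / (width * thickness)
Substituting: TS = 335.4050 / (12.1720 * 1.6780)
Result: 16.4216 N/mm^2


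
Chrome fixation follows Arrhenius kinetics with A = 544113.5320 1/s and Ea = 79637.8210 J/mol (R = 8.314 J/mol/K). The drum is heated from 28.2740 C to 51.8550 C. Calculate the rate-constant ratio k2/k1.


T1 = 28.2740 + 273.15 = 301.4240 K; T2 = 51.8550 + 273.15 = 325.0050 K
k1 = A * exp(-Ea/(R*T1)) = 544113.5320 * exp(-79637.8210/(8.314*301.4240)) = 8.6005e-09 1/s
k2 = A * exp(-Ea/(R*T2)) = 544113.5320 * exp(-79637.8210/(8.314*325.0050)) = 8.6273e-08 1/s
k2/k1 = 8.6273e-08 / 8.6005e-09 = 10.0312


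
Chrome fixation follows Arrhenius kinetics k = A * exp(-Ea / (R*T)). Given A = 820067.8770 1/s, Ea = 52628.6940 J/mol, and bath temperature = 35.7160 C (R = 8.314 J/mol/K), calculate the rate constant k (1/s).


T_K = T_C + 273.15 = 35.7160 + 273.15 = 308.8660 K
exponent = -Ea / (R * T_K) = -52628.6940 / (8.314 * 308.8660) = -20.4947
k = A * exp(exponent) = 820067.8770 * exp(-20.4947) = 0.00103061 1/s


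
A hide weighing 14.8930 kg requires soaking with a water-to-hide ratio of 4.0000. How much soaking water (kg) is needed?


Formula: Water = hide_weight * ratio
Substituting: Water = 14.8930 * 4.0000
Result: 59.5720 kg


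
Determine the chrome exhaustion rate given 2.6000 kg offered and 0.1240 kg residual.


Formula: Uptake = (offered - residual) / offered * 100
Substituting: Uptake = (2.6000 - 0.1240) / 2.6000 * 100
Result: 95.2308 %


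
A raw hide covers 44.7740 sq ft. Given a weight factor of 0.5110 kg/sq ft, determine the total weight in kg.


Formula: Weight = area * weight_per_sqft
Substituting: Weight = 44.7740 * 0.5110
Result: 22.8795 kg


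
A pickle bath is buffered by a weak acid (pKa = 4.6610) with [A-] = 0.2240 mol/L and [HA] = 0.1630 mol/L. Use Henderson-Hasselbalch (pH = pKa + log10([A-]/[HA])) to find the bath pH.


ratio = [A-] / [HA] = 0.2240 / 0.1630 = 1.3742
log10(ratio) = 0.1381
pH = pKa + log10(ratio) = 4.6610 + 0.1381 = 4.7991


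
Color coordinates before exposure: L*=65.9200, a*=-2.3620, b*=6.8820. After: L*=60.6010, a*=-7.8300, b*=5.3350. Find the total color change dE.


dL = -5.3190, da = -5.4680, db = -1.5470
dE = sqrt((-5.3190)^2 + (-5.4680)^2 + (-1.5470)^2) = 7.7836


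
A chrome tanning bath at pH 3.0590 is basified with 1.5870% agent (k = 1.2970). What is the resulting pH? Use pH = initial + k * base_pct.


Formula: pH_final = pH_initial + k * base_pct
Substituting: pH_final = 3.0590 + 1.2970 * 1.5870
Result: 5.1173


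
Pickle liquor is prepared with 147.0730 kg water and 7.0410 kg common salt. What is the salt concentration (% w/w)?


Formula: Conc = salt / (water + salt) * 100
Substituting: Conc = 7.0410 / (147.0730 + 7.0410) * 100
Result: 4.5687 %


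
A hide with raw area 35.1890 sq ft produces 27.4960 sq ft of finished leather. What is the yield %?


Formula: Yield = finished / raw * 100
Substituting: Yield = 27.4960 / 35.1890 * 100
Result: 78.1381 %


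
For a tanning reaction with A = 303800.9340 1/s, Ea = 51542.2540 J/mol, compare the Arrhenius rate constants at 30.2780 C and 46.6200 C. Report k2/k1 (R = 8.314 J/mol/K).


T1 = 30.2780 + 273.15 = 303.4280 K; T2 = 46.6200 + 273.15 = 319.7700 K
k1 = A * exp(-Ea/(R*T1)) = 303800.9340 * exp(-51542.2540/(8.314*303.4280)) = 4.0677e-04 1/s
k2 = A * exp(-Ea/(R*T2)) = 303800.9340 * exp(-51542.2540/(8.314*319.7700)) = 0.00115564 1/s
k2/k1 = 0.00115564 / 4.0677e-04 = 2.8410


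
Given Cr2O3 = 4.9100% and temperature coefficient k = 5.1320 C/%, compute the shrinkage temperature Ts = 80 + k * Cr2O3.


Formula: Ts = 80 + k * Cr2O3
Substituting: Ts = 80 + 5.1320 * 4.9100
Result: 105.1981 C


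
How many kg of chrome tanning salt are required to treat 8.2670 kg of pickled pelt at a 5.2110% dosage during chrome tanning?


Formula: Chrome = substrate * pct / 100
Substituting: Chrome = 8.2670 * 5.2110 / 100
Result: 0.4308 kg


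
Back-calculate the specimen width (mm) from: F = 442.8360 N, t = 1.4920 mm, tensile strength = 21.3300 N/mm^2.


Formula: w = F / (TS * t)
Substituting: w = 442.8360 / (21.3300 * 1.4920)
Result: 13.9150 mm


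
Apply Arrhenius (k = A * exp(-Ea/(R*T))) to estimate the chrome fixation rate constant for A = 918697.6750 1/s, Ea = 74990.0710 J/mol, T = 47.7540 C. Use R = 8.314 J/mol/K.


T_K = T_C + 273.15 = 47.7540 + 273.15 = 320.9040 K
exponent = -Ea / (R * T_K) = -74990.0710 / (8.314 * 320.9040) = -28.1073
k = A * exp(exponent) = 918697.6750 * exp(-28.1073) = 5.7061e-07 1/s


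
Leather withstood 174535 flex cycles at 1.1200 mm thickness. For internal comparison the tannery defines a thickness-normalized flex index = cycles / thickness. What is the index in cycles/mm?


Formula: Index = cycles / thickness
Substituting: Index = 174535 / 1.1200
Result: 155834.8214 cycles/mm


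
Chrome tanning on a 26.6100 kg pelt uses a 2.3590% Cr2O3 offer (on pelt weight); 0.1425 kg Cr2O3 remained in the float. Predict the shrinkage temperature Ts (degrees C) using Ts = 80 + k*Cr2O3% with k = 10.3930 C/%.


Offered = pelt * offer_pct / 100 = 26.6100 * 2.3590 / 100 = 0.6277 kg
Uptake = offered - residual = 0.6277 - 0.1425 = 0.4852 kg
Cr2O3% on pelt = uptake / pelt * 100 = 0.4852 / 26.6100 * 100 = 1.8235 %
Ts = 80 + k * Cr2O3% = 80 + 10.3930 * 1.8235 = 98.9515 C


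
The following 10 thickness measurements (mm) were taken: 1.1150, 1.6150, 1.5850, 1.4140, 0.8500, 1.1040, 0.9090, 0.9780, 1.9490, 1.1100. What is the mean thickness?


Formula: Average = sum / n
Substituting: Average = 12.6290 / 10
Result: 1.2629 mm


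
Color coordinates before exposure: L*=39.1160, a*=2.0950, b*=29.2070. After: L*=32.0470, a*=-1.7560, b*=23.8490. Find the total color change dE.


dL = -7.0690, da = -3.8510, db = -5.3580
dE = sqrt((-7.0690)^2 + (-3.8510)^2 + (-5.3580)^2) = 9.6700


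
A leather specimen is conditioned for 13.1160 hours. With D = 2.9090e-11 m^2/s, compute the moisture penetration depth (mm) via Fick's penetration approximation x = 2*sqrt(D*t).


t = 13.1160 hr * 3600 = 47217.6000 s
D * t = 2.9090e-11 * 47217.6000 = 1.3736e-06
x = 2 * sqrt(D*t) = 2 * sqrt(1.3736e-06) = 0.00234398 m = 2.3440 mm


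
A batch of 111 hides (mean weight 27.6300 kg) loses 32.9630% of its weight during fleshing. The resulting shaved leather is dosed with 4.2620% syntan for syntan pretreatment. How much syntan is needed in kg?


Total_raw = N * avg_wt = 111 * 27.6300 = 3066.9300 kg
Substrate = Total_raw * (1 - loss/100) = 3066.9300 * (1 - 32.9630/100) = 2055.9779 kg
Syntan = Substrate * pct / 100 = 2055.9779 * 4.2620 / 100 = 87.6258 kg


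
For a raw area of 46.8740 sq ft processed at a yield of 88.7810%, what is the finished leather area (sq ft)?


Formula: finished = raw * yield / 100
Substituting: finished = 46.8740 * 88.7810 / 100
Result: 41.6152 sq ft


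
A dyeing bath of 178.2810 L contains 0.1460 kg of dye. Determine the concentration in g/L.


Formula: Conc = dye_mass(kg) / volume(L) * 1000
Substituting: Conc = 0.1460 / 178.2810 * 1000
Result: 0.8189 g/L


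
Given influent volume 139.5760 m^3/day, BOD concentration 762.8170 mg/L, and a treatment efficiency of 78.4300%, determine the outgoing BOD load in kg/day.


Load_in = volume * conc / 1000 = 139.5760 * 762.8170 / 1000 = 106.4709 kg/day
Removed = Load_in * eff / 100 = 106.4709 * 78.4300 / 100 = 83.5052 kg/day
Load_out = Load_in - Removed = 106.4709 - 83.5052 = 22.9658 kg/day


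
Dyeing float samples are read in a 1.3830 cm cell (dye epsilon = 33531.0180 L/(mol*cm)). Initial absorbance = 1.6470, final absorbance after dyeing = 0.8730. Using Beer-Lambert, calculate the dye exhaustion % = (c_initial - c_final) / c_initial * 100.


c_initial = A_i / (epsilon * l) = 1.6470 / (33531.0180 * 1.3830) = 3.5516e-05 mol/L
c_final = A_f / (epsilon * l) = 0.8730 / (33531.0180 * 1.3830) = 1.8825e-05 mol/L
Exhaustion = (c_initial - c_final) / c_initial * 100 = (3.5516e-05 - 1.8825e-05) / 3.5516e-05 * 100 = 46.9945 %


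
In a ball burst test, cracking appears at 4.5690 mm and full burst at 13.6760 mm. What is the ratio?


Formula: Ratio = crack / burst
Substituting: Ratio = 4.5690 / 13.6760
Result: 0.3341


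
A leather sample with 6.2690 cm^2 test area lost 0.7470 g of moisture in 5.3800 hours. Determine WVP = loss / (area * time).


Formula: WVP = loss / (area * time)
Substituting: WVP = 0.7470 / (6.2690 * 5.3800)
Result: 0.0221483 g/(cm^2*hr)


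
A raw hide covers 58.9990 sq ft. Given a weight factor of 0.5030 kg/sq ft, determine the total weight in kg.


Formula: Weight = area * weight_per_sqft
Substituting: Weight = 58.9990 * 0.5030
Result: 29.6765 kg


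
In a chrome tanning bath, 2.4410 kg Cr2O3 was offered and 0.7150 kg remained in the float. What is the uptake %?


Formula: Uptake = (offered - residual) / offered * 100
Substituting: Uptake = (2.4410 - 0.7150) / 2.4410 * 100
Result: 70.7087 %


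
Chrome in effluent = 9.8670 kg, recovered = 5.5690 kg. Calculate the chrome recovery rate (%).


Formula: Recovery = recovered / input * 100
Substituting: Recovery = 5.5690 / 9.8670 * 100
Result: 56.4407 %


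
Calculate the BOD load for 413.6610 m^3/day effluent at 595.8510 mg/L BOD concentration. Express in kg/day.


Formula: BOD_load = volume * conc / 1000
Substituting: BOD_load = 413.6610 * 595.8510 / 1000
Result: 246.4803 kg/day


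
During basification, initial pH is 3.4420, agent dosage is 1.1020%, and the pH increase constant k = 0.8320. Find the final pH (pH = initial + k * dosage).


Formula: pH_final = pH_initial + k * base_pct
Substituting: pH_final = 3.4420 + 0.8320 * 1.1020
Result: 4.3589


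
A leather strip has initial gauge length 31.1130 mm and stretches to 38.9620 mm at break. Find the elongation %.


Formula: Elongation = (Lf - L0) / L0 * 100
Substituting: Elongation = (38.9620 - 31.1130) / 31.1130 * 100
Result: 25.2274 %


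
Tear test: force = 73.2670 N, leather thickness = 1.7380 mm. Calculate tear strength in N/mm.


Formula: Tear strength = force / thickness
Substituting: Tear strength = 73.2670 / 1.7380
Result: 42.1559 N/mm


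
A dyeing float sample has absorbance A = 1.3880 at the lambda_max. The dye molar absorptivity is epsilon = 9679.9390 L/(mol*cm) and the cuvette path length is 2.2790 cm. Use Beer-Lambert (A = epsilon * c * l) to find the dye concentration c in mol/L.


Formula: c = A / (epsilon * l)
Substituting: c = 1.3880 / (9679.9390 * 2.2790)
Result: 6.2918e-05 mol/L


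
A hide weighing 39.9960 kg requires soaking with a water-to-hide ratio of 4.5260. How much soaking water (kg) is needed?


Formula: Water = hide_weight * ratio
Substituting: Water = 39.9960 * 4.5260
Result: 181.0219 kg


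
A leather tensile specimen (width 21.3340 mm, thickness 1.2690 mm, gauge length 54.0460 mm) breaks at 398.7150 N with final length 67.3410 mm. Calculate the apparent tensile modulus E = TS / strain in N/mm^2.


TS = F / (w * t) = 398.7150 / (21.3340 * 1.2690) = 14.7275 N/mm^2
strain = (Lf - L0) / L0 = (67.3410 - 54.0460) / 54.0460 = 0.2460
E = TS / strain = 14.7275 / 0.2460 = 59.8693 N/mm^2


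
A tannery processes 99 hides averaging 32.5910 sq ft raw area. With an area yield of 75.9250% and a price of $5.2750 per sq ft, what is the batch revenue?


Raw_total = N * avg_area = 99 * 32.5910 = 3226.5090 sq ft
Finished = Raw_total * yield / 100 = 3226.5090 * 75.9250 / 100 = 2449.7270 sq ft
Value = Finished * price = 2449.7270 * 5.2750 = 12922.3097 $


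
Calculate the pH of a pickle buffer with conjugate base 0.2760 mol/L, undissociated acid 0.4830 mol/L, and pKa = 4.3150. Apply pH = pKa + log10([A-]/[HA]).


ratio = [A-] / [HA] = 0.2760 / 0.4830 = 0.5714
log10(ratio) = -0.2430
pH = pKa + log10(ratio) = 4.3150 - 0.2430 = 4.0720


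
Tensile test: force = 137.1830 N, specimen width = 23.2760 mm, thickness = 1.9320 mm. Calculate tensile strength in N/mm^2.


Formula: TS = force / (width * thickness)
Substituting: TS = 137.1830 / (23.2760 * 1.9320)
Result: 3.0506 N/mm^2


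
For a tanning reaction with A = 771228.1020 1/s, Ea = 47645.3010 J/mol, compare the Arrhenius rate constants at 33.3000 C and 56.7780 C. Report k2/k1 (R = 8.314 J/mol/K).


T1 = 33.3000 + 273.15 = 306.4500 K; T2 = 56.7780 + 273.15 = 329.9280 K
k1 = A * exp(-Ea/(R*T1)) = 771228.1020 * exp(-47645.3010/(8.314*306.4500)) = 0.00583057 1/s
k2 = A * exp(-Ea/(R*T2)) = 771228.1020 * exp(-47645.3010/(8.314*329.9280)) = 0.0220619 1/s
k2/k1 = 0.0220619 / 0.00583057 = 3.7838


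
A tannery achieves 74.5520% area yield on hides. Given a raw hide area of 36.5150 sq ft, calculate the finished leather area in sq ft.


Formula: finished = raw * yield / 100
Substituting: finished = 36.5150 * 74.5520 / 100
Result: 27.2227 sq ft


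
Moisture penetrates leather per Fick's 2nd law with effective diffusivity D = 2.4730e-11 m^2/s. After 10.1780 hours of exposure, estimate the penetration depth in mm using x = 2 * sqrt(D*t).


t = 10.1780 hr * 3600 = 36640.8000 s
D * t = 2.4730e-11 * 36640.8000 = 9.0613e-07
x = 2 * sqrt(D*t) = 2 * sqrt(9.0613e-07) = 0.00190381 m = 1.9038 mm


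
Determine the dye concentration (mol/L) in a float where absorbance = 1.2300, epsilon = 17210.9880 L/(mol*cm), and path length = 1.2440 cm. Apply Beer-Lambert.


Formula: c = A / (epsilon * l)
Substituting: c = 1.2300 / (17210.9880 * 1.2440)
Result: 5.7449e-05 mol/L


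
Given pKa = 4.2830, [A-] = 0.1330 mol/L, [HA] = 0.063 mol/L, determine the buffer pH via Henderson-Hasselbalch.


ratio = [A-] / [HA] = 0.1330 / 0.063 = 2.1111
log10(ratio) = 0.3245
pH = pKa + log10(ratio) = 4.2830 + 0.3245 = 4.6075


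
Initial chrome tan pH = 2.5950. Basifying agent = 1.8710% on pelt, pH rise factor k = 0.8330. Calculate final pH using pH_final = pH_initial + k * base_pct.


Formula: pH_final = pH_initial + k * base_pct
Substituting: pH_final = 2.5950 + 0.8330 * 1.8710
Result: 4.1535


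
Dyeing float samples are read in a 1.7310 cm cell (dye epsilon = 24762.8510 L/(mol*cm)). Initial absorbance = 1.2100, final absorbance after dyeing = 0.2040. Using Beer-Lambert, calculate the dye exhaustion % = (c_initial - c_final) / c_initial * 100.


c_initial = A_i / (epsilon * l) = 1.2100 / (24762.8510 * 1.7310) = 2.8228e-05 mol/L
c_final = A_f / (epsilon * l) = 0.2040 / (24762.8510 * 1.7310) = 4.7592e-06 mol/L
Exhaustion = (c_initial - c_final) / c_initial * 100 = (2.8228e-05 - 4.7592e-06) / 2.8228e-05 * 100 = 83.1405 %


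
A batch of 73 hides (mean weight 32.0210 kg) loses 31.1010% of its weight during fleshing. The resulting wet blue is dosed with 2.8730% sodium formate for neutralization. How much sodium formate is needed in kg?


Total_raw = N * avg_wt = 73 * 32.0210 = 2337.5330 kg
Substrate = Total_raw * (1 - loss/100) = 2337.5330 * (1 - 31.1010/100) = 1610.5369 kg
Neutralizer = Substrate * pct / 100 = 1610.5369 * 2.8730 / 100 = 46.2707 kg


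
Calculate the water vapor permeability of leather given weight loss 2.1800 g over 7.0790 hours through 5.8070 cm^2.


Formula: WVP = loss / (area * time)
Substituting: WVP = 2.1800 / (5.8070 * 7.0790)
Result: 0.0530314 g/(cm^2*hr)


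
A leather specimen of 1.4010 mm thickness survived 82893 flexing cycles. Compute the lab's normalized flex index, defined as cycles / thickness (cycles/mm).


Formula: Index = cycles / thickness
Substituting: Index = 82893 / 1.4010
Result: 59167.0236 cycles/mm


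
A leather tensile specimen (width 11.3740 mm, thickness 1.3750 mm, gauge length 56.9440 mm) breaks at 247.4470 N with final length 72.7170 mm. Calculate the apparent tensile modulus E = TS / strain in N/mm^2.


TS = F / (w * t) = 247.4470 / (11.3740 * 1.3750) = 15.8222 N/mm^2
strain = (Lf - L0) / L0 = (72.7170 - 56.9440) / 56.9440 = 0.2770
E = TS / strain = 15.8222 / 0.2770 = 57.1215 N/mm^2


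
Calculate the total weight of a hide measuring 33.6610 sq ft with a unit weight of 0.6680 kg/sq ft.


Formula: Weight = area * weight_per_sqft
Substituting: Weight = 33.6610 * 0.6680
Result: 22.4855 kg


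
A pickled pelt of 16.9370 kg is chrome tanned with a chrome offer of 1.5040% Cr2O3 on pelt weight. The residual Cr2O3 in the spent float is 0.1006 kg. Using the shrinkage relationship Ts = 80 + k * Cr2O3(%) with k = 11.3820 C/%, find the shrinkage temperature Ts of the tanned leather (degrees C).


Offered = pelt * offer_pct / 100 = 16.9370 * 1.5040 / 100 = 0.2547 kg
Uptake = offered - residual = 0.2547 - 0.1006 = 0.1541 kg
Cr2O3% on pelt = uptake / pelt * 100 = 0.1541 / 16.9370 * 100 = 0.9100 %
Ts = 80 + k * Cr2O3% = 80 + 11.3820 * 0.9100 = 90.3580 C


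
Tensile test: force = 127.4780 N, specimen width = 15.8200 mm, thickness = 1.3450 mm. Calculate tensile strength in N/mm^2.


Formula: TS = force / (width * thickness)
Substituting: TS = 127.4780 / (15.8200 * 1.3450)
Result: 5.9911 N/mm^2


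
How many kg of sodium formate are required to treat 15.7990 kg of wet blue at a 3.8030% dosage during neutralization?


Formula: Neutralizer = substrate * pct / 100
Substituting: Neutralizer = 15.7990 * 3.8030 / 100
Result: 0.6008 kg


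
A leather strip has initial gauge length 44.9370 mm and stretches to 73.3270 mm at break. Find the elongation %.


Formula: Elongation = (Lf - L0) / L0 * 100
Substituting: Elongation = (73.3270 - 44.9370) / 44.9370 * 100
Result: 63.1773 %


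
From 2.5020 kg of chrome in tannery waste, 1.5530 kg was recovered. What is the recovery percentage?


Formula: Recovery = recovered / input * 100
Substituting: Recovery = 1.5530 / 2.5020 * 100
Result: 62.0703 %


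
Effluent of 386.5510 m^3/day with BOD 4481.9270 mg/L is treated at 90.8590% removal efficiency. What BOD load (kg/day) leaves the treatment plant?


Load_in = volume * conc / 1000 = 386.5510 * 4481.9270 / 1000 = 1732.4934 kg/day
Removed = Load_in * eff / 100 = 1732.4934 * 90.8590 / 100 = 1574.1261 kg/day
Load_out = Load_in - Removed = 1732.4934 - 1574.1261 = 158.3672 kg/day


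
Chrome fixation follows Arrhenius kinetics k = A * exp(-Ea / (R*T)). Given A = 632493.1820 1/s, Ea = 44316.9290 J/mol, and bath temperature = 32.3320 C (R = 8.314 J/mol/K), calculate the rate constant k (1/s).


T_K = T_C + 273.15 = 32.3320 + 273.15 = 305.4820 K
exponent = -Ea / (R * T_K) = -44316.9290 / (8.314 * 305.4820) = -17.4491
k = A * exp(exponent) = 632493.1820 * exp(-17.4491) = 0.0167106 1/s


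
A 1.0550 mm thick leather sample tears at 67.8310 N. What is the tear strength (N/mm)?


Formula: Tear strength = force / thickness
Substituting: Tear strength = 67.8310 / 1.0550
Result: 64.2948 N/mm


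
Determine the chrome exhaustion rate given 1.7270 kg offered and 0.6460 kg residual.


Formula: Uptake = (offered - residual) / offered * 100
Substituting: Uptake = (1.7270 - 0.6460) / 1.7270 * 100
Result: 62.5941 %


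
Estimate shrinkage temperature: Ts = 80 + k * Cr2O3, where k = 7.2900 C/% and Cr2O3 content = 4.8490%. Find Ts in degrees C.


Formula: Ts = 80 + k * Cr2O3
Substituting: Ts = 80 + 7.2900 * 4.8490
Result: 115.3492 C


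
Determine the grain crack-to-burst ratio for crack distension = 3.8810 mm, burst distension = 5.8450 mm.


Formula: Ratio = crack / burst
Substituting: Ratio = 3.8810 / 5.8450
Result: 0.6640


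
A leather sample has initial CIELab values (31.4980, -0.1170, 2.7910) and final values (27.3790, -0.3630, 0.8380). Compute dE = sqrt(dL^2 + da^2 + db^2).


dL = -4.1190, da = -0.2460, db = -1.9530
dE = sqrt((-4.1190)^2 + (-0.2460)^2 + (-1.9530)^2) = 4.5652


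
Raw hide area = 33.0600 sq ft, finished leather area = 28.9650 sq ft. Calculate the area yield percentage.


Formula: Yield = finished / raw * 100
Substituting: Yield = 28.9650 / 33.0600 * 100
Result: 87.6134 %


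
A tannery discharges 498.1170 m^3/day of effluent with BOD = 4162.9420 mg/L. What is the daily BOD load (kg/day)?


Formula: BOD_load = volume * conc / 1000
Substituting: BOD_load = 498.1170 * 4162.9420 / 1000
Result: 2073.6322 kg/day


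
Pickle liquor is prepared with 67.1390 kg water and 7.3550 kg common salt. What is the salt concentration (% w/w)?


Formula: Conc = salt / (water + salt) * 100
Substituting: Conc = 7.3550 / (67.1390 + 7.3550) * 100
Result: 9.8733 %


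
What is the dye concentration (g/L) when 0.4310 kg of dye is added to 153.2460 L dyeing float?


Formula: Conc = dye_mass(kg) / volume(L) * 1000
Substituting: Conc = 0.4310 / 153.2460 * 1000
Result: 2.8125 g/L


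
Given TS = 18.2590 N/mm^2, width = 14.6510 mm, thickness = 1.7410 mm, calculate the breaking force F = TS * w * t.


Formula: F = TS * w * t
Substituting: F = 18.2590 * 14.6510 * 1.7410
Result: 465.7395 N


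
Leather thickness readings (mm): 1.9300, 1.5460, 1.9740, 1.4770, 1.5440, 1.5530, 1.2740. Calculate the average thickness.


Formula: Average = sum / n
Substituting: Average = 11.2980 / 7
Result: 1.6140 mm


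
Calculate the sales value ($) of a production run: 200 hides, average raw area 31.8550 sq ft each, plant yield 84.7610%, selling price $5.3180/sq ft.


Raw_total = N * avg_area = 200 * 31.8550 = 6371.0000 sq ft
Finished = Raw_total * yield / 100 = 6371.0000 * 84.7610 / 100 = 5400.1233 sq ft
Value = Finished * price = 5400.1233 * 5.3180 = 28717.8558 $


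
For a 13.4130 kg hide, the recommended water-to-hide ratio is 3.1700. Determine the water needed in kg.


Formula: Water = hide_weight * ratio
Substituting: Water = 13.4130 * 3.1700
Result: 42.5192 kg


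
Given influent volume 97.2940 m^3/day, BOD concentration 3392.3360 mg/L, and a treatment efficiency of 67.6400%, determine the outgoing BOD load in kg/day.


Load_in = volume * conc / 1000 = 97.2940 * 3392.3360 / 1000 = 330.0539 kg/day
Removed = Load_in * eff / 100 = 330.0539 * 67.6400 / 100 = 223.2485 kg/day
Load_out = Load_in - Removed = 330.0539 - 223.2485 = 106.8055 kg/day


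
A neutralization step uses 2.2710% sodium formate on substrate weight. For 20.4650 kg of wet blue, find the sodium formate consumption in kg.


Formula: Neutralizer = substrate * pct / 100
Substituting: Neutralizer = 20.4650 * 2.2710 / 100
Result: 0.4648 kg


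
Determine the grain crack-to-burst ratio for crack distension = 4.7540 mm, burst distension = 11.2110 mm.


Formula: Ratio = crack / burst
Substituting: Ratio = 4.7540 / 11.2110
Result: 0.4240


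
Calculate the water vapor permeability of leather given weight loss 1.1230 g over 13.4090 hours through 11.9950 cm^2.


Formula: WVP = loss / (area * time)
Substituting: WVP = 1.1230 / (11.9950 * 13.4090)
Result: 0.00698205 g/(cm^2*hr)


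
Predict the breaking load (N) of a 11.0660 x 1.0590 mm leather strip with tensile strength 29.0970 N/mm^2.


Formula: F = TS * w * t
Substituting: F = 29.0970 * 11.0660 * 1.0590
Result: 340.9847 N


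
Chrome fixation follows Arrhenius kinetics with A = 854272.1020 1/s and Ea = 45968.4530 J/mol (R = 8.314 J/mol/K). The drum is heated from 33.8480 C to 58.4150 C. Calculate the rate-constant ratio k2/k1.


T1 = 33.8480 + 273.15 = 306.9980 K; T2 = 58.4150 + 273.15 = 331.5650 K
k1 = A * exp(-Ea/(R*T1)) = 854272.1020 * exp(-45968.4530/(8.314*306.9980)) = 0.0128808 1/s
k2 = A * exp(-Ea/(R*T2)) = 854272.1020 * exp(-45968.4530/(8.314*331.5650)) = 0.0489193 1/s
k2/k1 = 0.0489193 / 0.0128808 = 3.7979


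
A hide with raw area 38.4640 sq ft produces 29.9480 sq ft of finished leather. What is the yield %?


Formula: Yield = finished / raw * 100
Substituting: Yield = 29.9480 / 38.4640 * 100
Result: 77.8598 %


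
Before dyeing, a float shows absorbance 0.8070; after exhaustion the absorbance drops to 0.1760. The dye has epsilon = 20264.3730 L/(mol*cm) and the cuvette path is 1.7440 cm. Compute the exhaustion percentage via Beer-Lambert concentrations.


c_initial = A_i / (epsilon * l) = 0.8070 / (20264.3730 * 1.7440) = 2.2835e-05 mol/L
c_final = A_f / (epsilon * l) = 0.1760 / (20264.3730 * 1.7440) = 4.9800e-06 mol/L
Exhaustion = (c_initial - c_final) / c_initial * 100 = (2.2835e-05 - 4.9800e-06) / 2.2835e-05 * 100 = 78.1908 %


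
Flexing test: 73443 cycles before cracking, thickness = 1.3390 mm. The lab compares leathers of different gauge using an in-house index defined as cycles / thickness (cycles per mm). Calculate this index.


Formula: Index = cycles / thickness
Substituting: Index = 73443 / 1.3390
Result: 54849.1412 cycles/mm
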